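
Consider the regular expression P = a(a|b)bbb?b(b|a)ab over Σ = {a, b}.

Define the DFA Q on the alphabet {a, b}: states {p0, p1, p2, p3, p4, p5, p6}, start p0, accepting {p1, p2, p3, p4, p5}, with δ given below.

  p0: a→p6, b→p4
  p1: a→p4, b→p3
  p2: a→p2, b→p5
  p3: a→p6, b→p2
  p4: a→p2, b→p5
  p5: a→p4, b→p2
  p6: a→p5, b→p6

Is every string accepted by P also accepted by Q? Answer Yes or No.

Converting the expression P to a DFA (subset construction, then merging equivalent states) gives the minimal DFA with states {r0, r1, r2, r3, r4, r5, r6, r7, r8, r9, r10, r11}, start state r0, accepting states {r11} and transitions r0: a→r1, b→r2; r1: a→r3, b→r3; r2: a→r2, b→r2; r3: a→r2, b→r4; r4: a→r2, b→r5; r5: a→r2, b→r6; r6: a→r7, b→r8; r7: a→r9, b→r2; r8: a→r10, b→r7; r9: a→r2, b→r11; r10: a→r9, b→r11; r11: a→r2, b→r2.
Exploring the product automaton P × Q from the start pair (r0, p0), following both machines on each input symbol, reaches 26 state pairs: (r0, p0), (r1, p6), (r2, p4), (r3, p5), (r3, p6), (r2, p2), (r2, p5), (r4, p2), (r4, p6), (r5, p5), (r5, p6), (r6, p2), (r6, p6), (r7, p2), (r8, p5), (r7, p5), (r8, p6), (r9, p2), (r10, p4), (r9, p4), (r10, p5), (r7, p6), (r11, p5), (r11, p2), (r9, p5), (r2, p6).
P accepts in {r11} and Q accepts in {p1, p2, p3, p4, p5}. The reachable pairs whose P-component is accepting are (r11, p5), (r11, p2); in each of them the Q-component is accepting too, so the product for L(P) \ L(Q) (P-component accepting, Q-component rejecting) has no reachable accepting pair and the difference is empty.
Hence every string in L(P) is also in L(Q).

Yes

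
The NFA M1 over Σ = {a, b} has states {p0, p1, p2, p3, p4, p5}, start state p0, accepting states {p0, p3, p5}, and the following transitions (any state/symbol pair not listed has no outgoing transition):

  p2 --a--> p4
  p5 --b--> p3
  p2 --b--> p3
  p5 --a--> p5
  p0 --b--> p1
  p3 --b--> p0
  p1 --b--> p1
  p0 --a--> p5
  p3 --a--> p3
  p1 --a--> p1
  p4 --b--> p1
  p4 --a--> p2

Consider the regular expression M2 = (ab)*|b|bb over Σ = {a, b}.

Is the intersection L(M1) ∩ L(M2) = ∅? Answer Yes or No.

No

The empty string ε is accepted by both M1 and M2.
Hence L(M1) ∩ L(M2) ≠ ∅.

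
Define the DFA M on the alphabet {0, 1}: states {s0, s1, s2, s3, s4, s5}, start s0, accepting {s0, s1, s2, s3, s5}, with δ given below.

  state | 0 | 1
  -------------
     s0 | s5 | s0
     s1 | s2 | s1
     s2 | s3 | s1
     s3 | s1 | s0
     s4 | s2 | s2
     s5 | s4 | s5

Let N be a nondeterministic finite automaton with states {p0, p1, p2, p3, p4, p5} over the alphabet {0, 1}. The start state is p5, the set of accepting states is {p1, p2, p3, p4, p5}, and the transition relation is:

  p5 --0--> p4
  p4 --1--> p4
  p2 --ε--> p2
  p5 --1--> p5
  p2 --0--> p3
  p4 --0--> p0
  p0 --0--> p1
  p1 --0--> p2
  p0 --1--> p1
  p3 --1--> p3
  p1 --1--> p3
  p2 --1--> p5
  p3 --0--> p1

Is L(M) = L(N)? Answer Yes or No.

Yes

Exploring the product automaton M × N from the start pair (s0, p5), following both machines on each input symbol, reaches 6 state pairs: (s0, p5), (s5, p4), (s4, p0), (s2, p1), (s3, p2), (s1, p3).
M accepts in {s0, s1, s2, s3, s5} and N accepts in {p1, p2, p3, p4, p5}. In every reachable pair the two components are either both accepting — (s0, p5), (s5, p4), (s2, p1), (s3, p2), (s1, p3) — or both non-accepting, so no string is accepted by exactly one of the machines: L(M) \ L(N) and L(N) \ L(M) are both empty.
Hence every string is accepted by M iff it is accepted by N, and the two languages coincide.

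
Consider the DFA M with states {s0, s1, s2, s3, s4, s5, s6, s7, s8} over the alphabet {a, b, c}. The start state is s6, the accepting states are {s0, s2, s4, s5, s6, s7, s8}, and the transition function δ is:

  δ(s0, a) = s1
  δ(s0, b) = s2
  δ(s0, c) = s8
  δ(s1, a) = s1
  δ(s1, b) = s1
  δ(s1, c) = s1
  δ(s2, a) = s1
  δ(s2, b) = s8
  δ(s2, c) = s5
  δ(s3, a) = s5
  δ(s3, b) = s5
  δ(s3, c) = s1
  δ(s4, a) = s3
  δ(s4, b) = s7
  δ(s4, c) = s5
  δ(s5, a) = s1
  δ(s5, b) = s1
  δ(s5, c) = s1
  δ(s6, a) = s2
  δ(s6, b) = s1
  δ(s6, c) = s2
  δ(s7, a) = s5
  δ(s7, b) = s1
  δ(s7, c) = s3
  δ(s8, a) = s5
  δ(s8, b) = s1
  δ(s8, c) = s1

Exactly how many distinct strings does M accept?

9

The useful subgraph on states {s2, s5, s6, s8} is acyclic, so L(M) is finite; the longest accepting path visits 4 useful states, giving maximum string length 3.
Counting accepting paths from s6 by length: 1 of length 0, 2 of length 1, 4 of length 2, 2 of length 3. Total 9.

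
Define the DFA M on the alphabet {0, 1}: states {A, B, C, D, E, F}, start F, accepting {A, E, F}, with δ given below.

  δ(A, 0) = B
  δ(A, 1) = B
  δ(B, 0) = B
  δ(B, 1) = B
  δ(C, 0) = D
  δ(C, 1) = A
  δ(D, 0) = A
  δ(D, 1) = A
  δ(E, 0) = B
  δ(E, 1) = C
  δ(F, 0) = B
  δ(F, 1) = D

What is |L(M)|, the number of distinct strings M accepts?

3

The useful subgraph on states {A, D, F} is acyclic, so L(M) is finite; the longest accepting path visits 3 useful states, giving maximum string length 2.
Counting accepting paths from F by length: 1 of length 0, 2 of length 2. Total 3.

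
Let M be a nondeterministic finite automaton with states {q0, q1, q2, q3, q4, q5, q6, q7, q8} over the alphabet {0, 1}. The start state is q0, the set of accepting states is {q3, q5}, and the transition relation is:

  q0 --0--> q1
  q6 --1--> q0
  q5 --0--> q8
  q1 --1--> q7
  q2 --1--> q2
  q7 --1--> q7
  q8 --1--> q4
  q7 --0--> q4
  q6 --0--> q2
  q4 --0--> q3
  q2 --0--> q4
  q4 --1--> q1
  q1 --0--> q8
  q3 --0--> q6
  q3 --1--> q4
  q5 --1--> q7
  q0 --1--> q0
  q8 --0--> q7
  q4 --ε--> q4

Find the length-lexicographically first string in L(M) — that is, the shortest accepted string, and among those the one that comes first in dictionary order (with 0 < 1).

A breadth-first search from q0 reaches an accepting state first via the path q0 → q1 → q8 → q4 → q3 on input 0010.
No string of length < 4 is accepted (BFS exhausts all shorter strings without reaching an accepting state), and 0010 is the lexicographically least accepting string of length 4.

0010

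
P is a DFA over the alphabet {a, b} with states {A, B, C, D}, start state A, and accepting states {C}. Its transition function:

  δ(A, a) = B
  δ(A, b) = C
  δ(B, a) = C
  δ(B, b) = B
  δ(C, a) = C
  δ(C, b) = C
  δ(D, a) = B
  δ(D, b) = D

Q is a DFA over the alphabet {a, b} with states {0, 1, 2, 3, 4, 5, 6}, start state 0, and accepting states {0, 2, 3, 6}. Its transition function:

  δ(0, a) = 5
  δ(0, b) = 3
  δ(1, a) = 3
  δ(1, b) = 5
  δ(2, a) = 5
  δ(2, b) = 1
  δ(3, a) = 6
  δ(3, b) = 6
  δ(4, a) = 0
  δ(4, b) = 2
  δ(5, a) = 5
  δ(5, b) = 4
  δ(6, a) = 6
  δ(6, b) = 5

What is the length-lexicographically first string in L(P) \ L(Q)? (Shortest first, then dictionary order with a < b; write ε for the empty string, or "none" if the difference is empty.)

The string aa is accepted by P but not by Q.
No shorter string lies in the difference, and aa is the lexicographically first length-2 string in L(P) \ L(Q).

aa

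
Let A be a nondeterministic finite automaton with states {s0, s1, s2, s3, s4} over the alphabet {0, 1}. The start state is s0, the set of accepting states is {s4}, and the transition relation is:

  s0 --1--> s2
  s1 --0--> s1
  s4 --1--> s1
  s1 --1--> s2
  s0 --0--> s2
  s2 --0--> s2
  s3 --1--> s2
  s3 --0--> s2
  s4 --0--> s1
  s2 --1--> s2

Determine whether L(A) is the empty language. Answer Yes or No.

The states reachable from the start state are {s0, s2}.
None of the accepting states {s4} is reachable, so no string is accepted and L(A) = ∅.

Yes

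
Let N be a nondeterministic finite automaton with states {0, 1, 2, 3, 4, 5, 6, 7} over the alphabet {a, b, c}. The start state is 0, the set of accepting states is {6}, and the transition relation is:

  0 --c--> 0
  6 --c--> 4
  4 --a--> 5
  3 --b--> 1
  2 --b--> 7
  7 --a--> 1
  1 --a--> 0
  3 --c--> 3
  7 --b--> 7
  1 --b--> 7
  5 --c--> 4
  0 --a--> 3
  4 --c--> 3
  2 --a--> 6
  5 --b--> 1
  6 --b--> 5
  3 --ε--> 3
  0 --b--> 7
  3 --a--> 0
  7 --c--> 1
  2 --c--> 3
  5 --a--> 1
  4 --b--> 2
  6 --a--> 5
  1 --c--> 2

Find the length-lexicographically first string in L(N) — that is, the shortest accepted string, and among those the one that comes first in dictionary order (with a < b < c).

A breadth-first search from 0 reaches an accepting state first via the path 0 → 3 → 1 → 2 → 6 on input abca.
No string of length < 4 is accepted (BFS exhausts all shorter strings without reaching an accepting state), and abca is the lexicographically least accepting string of length 4.

abca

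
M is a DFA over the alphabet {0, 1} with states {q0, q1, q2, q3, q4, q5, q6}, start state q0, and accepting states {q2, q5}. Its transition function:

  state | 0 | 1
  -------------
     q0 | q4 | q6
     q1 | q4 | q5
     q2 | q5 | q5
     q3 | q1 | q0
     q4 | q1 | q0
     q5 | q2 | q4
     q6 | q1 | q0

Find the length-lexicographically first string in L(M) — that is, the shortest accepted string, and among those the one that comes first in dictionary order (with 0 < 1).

001

A breadth-first search from q0 reaches an accepting state first via the path q0 → q4 → q1 → q5 on input 001.
No string of length < 3 is accepted (BFS exhausts all shorter strings without reaching an accepting state), and 001 is the lexicographically least accepting string of length 3.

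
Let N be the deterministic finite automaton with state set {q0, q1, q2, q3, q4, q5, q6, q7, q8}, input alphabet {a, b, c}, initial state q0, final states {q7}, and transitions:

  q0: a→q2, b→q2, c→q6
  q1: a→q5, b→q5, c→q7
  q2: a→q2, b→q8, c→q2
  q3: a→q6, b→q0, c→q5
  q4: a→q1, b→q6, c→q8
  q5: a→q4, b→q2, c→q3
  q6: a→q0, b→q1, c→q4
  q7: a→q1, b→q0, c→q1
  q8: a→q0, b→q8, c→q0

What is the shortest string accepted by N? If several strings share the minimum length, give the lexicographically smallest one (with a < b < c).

cbc

A breadth-first search from q0 reaches an accepting state first via the path q0 → q6 → q1 → q7 on input cbc.
No string of length < 3 is accepted (BFS exhausts all shorter strings without reaching an accepting state), and cbc is the lexicographically least accepting string of length 3.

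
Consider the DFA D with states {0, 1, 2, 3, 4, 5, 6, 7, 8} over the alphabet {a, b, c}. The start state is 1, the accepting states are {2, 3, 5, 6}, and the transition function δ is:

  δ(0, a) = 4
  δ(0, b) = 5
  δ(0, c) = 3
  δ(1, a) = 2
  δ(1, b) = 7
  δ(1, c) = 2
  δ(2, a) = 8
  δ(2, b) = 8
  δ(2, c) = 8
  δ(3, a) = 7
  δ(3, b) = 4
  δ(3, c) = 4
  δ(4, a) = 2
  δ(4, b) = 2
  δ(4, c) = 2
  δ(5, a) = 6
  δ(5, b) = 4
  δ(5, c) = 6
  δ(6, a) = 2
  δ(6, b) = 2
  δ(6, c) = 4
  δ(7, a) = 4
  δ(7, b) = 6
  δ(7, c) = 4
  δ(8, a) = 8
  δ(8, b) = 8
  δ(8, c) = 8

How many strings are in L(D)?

The useful subgraph on states {1, 2, 4, 6, 7} is acyclic, so L(D) is finite; the longest accepting path visits 5 useful states, giving maximum string length 4.
Counting accepting paths from 1 by length: 2 of length 1, 1 of length 2, 8 of length 3, 3 of length 4. Total 14.

14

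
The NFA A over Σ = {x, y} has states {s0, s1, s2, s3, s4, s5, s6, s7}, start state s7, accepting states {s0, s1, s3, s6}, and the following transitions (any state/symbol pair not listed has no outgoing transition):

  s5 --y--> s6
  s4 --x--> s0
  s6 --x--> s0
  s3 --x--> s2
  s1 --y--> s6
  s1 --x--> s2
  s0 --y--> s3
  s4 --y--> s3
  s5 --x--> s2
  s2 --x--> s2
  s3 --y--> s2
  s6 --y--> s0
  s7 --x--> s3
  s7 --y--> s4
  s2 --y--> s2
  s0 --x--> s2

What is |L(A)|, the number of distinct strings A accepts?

4

The useful subgraph on states {s0, s3, s4, s7} is acyclic, so L(A) is finite; the longest accepting path visits 4 useful states, giving maximum string length 3.
Counting accepting paths from s7 by length: 1 of length 1, 2 of length 2, 1 of length 3. Total 4.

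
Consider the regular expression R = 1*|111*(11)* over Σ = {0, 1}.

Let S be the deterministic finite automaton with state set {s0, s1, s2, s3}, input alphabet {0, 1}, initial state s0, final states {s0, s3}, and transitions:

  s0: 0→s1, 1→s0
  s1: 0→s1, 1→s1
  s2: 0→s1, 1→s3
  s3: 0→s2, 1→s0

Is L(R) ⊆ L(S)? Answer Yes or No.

Yes

Converting the expression R to a DFA (subset construction, then merging equivalent states) gives the minimal DFA with states {r0, r1}, start state r0, accepting states {r0} and transitions r0: 0→r1, 1→r0; r1: 0→r1, 1→r1.
Exploring the product automaton R × S from the start pair (r0, s0), following both machines on each input symbol, reaches 2 state pairs: (r0, s0), (r1, s1).
R accepts in {r0} and S accepts in {s0, s3}. The reachable pairs whose R-component is accepting are (r0, s0); in each of them the S-component is accepting too, so the product for L(R) \ L(S) (R-component accepting, S-component rejecting) has no reachable accepting pair and the difference is empty.
Hence every string in L(R) is also in L(S).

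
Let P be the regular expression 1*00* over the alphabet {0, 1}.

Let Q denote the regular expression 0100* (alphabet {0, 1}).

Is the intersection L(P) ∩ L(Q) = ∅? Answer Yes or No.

Yes

Converting the expression P to a DFA (subset construction, then merging equivalent states) gives the minimal DFA with states {p0, p1, p2}, start state p0, accepting states {p1} and transitions p0: 0→p1, 1→p0; p1: 0→p1, 1→p2; p2: 0→p2, 1→p2.
Converting the expression Q to a DFA (subset construction, then merging equivalent states) gives the minimal DFA with states {q0, q1, q2, q3, q4}, start state q0, accepting states {q4} and transitions q0: 0→q1, 1→q2; q1: 0→q2, 1→q3; q2: 0→q2, 1→q2; q3: 0→q4, 1→q2; q4: 0→q4, 1→q2.
Exploring the product automaton P × Q from the start pair (p0, q0), following both machines on each input symbol, reaches 7 state pairs: (p0, q0), (p1, q1), (p0, q2), (p1, q2), (p2, q3), (p2, q2), (p2, q4).
P accepts in {p1} and Q accepts in {q4}; no reachable pair has both components accepting, so no string drives both machines to acceptance simultaneously and L(P) ∩ L(Q) = ∅.
So no string is accepted by both, and the intersection is empty.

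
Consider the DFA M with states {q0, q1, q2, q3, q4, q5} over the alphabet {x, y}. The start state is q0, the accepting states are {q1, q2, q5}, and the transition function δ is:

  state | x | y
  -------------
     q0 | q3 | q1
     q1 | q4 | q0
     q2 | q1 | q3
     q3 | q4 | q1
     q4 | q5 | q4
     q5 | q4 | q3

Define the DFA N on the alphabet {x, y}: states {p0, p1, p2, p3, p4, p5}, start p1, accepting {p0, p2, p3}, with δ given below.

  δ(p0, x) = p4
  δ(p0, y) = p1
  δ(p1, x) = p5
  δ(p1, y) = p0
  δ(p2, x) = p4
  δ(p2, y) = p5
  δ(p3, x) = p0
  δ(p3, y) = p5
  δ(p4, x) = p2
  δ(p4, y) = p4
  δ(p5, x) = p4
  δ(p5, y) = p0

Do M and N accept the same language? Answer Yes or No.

Exploring the product automaton M × N from the start pair (q0, p1), following both machines on each input symbol, reaches 5 state pairs: (q0, p1), (q3, p5), (q1, p0), (q4, p4), (q5, p2).
M accepts in {q1, q2, q5} and N accepts in {p0, p2, p3}. In every reachable pair the two components are either both accepting — (q1, p0), (q5, p2) — or both non-accepting, so no string is accepted by exactly one of the machines: L(M) \ L(N) and L(N) \ L(M) are both empty.
Hence every string is accepted by M iff it is accepted by N, and the two languages coincide.

Yes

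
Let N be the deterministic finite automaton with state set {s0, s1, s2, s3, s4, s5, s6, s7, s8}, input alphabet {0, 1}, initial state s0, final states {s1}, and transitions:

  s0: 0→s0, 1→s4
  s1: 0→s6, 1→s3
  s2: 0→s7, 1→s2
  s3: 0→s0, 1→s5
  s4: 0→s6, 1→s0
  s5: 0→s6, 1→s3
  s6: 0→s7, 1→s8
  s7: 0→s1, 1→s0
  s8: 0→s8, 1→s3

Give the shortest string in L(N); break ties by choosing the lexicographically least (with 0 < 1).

1000

A breadth-first search from s0 reaches an accepting state first via the path s0 → s4 → s6 → s7 → s1 on input 1000.
No string of length < 4 is accepted (BFS exhausts all shorter strings without reaching an accepting state), and 1000 is the lexicographically least accepting string of length 4.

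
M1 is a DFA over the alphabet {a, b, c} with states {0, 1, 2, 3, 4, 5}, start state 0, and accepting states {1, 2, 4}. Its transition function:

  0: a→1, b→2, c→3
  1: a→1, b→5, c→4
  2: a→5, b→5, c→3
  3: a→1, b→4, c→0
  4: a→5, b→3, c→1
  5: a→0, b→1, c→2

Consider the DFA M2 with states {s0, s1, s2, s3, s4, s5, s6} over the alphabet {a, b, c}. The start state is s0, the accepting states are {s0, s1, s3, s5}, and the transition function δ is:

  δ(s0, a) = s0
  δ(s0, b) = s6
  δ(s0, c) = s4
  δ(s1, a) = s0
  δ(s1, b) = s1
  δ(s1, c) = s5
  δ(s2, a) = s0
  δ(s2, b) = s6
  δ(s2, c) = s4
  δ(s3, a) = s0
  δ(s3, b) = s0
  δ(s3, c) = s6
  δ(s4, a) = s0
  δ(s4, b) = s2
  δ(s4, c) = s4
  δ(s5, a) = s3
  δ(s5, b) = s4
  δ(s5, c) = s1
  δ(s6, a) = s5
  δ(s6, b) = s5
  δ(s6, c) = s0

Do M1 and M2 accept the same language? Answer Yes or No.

The string b is accepted by M1 but rejected by M2.
So L(M1) ≠ L(M2).

No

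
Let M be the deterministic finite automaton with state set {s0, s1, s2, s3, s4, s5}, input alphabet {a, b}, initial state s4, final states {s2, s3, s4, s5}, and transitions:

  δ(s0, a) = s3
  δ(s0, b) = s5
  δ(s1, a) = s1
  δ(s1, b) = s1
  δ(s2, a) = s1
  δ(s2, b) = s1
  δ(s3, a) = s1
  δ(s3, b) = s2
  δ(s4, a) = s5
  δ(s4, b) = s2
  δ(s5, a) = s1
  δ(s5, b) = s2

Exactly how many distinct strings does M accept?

The useful subgraph on states {s2, s4, s5} is acyclic, so L(M) is finite; the longest accepting path visits 3 useful states, giving maximum string length 2.
Counting accepting paths from s4 by length: 1 of length 0, 2 of length 1, 1 of length 2. Total 4.

4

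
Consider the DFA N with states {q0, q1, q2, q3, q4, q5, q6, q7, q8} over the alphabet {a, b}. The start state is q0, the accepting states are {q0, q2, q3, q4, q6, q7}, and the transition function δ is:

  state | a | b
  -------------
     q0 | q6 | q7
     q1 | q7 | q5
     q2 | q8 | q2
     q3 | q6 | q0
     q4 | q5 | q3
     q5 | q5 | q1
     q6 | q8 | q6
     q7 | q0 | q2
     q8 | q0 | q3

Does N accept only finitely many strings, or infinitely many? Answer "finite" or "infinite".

infinite

State q0 is reachable from the start and can reach an accepting state, and it lies on the cycle q0 → q6 → q8 → q0.
Traversing that cycle any number of times yields accepted strings of unbounded length, so the language is infinite.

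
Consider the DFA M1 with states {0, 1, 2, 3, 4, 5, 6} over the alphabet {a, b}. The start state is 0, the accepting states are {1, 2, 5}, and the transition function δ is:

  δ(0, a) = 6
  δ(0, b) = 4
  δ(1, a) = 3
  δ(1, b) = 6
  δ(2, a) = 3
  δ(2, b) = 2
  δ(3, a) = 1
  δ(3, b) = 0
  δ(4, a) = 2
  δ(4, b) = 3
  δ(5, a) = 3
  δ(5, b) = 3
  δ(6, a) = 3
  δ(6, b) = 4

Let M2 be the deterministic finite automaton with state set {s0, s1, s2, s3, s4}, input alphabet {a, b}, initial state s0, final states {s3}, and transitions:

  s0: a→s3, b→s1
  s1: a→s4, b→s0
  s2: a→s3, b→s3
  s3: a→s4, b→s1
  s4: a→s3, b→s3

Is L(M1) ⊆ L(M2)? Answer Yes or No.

No

The string ba is in L(M1) but not in L(M2).
So L(M1) ⊄ L(M2).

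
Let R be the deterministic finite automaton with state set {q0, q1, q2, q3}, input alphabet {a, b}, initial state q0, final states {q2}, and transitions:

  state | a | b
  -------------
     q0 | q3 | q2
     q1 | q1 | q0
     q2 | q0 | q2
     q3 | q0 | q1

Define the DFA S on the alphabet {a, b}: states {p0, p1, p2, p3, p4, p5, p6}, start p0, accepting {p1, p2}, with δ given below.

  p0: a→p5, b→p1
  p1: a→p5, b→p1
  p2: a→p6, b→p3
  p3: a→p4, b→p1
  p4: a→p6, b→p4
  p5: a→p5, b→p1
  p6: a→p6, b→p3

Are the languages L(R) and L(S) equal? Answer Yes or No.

The string ab is accepted by S but rejected by R.
So L(R) ≠ L(S).

No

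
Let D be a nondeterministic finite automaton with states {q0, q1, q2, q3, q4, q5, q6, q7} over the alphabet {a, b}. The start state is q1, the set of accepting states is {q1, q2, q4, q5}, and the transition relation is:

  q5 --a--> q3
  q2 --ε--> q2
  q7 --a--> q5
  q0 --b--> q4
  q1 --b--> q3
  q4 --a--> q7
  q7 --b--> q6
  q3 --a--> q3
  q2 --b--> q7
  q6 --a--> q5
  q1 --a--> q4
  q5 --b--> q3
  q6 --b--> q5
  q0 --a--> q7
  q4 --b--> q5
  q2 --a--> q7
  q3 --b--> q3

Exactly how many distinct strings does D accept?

6

The useful subgraph on states {q1, q4, q5, q6, q7} is acyclic, so L(D) is finite; the longest accepting path visits 5 useful states, giving maximum string length 4.
Counting accepting paths from q1 by length: 1 of length 0, 1 of length 1, 1 of length 2, 1 of length 3, 2 of length 4. Total 6.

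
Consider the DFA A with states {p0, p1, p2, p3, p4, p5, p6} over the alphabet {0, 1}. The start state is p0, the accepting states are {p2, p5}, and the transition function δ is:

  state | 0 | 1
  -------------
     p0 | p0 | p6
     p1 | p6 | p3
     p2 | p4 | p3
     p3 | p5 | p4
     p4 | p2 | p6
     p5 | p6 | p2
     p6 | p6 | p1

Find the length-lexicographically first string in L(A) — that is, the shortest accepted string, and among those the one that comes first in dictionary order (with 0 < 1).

1110

A breadth-first search from p0 reaches an accepting state first via the path p0 → p6 → p1 → p3 → p5 on input 1110.
No string of length < 4 is accepted (BFS exhausts all shorter strings without reaching an accepting state), and 1110 is the lexicographically least accepting string of length 4.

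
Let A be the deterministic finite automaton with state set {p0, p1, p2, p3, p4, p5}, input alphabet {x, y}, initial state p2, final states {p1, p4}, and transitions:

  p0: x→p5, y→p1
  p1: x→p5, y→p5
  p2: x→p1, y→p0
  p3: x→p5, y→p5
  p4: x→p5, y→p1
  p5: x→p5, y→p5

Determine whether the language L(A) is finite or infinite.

finite

The useful states (reachable from p2 and able to reach an accepting state) are {p0, p1, p2}.
Restricted to these states the transition graph has no cycle, so every accepting path has bounded length and L is finite.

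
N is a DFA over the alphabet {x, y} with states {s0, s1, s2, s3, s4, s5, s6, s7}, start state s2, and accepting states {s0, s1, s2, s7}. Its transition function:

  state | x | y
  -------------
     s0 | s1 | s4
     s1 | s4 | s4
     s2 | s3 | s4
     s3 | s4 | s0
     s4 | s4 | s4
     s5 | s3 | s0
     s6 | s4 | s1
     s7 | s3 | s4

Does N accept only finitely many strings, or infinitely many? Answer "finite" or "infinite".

The useful states (reachable from s2 and able to reach an accepting state) are {s0, s1, s2, s3}.
Restricted to these states the transition graph has no cycle, so every accepting path has bounded length and L is finite.

finite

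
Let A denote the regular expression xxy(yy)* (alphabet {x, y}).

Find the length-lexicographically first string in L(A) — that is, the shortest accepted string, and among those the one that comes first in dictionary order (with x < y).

By inspection of the expression, no string of length less than 3 matches, and xxy is the lexicographically first match of length 3.

xxy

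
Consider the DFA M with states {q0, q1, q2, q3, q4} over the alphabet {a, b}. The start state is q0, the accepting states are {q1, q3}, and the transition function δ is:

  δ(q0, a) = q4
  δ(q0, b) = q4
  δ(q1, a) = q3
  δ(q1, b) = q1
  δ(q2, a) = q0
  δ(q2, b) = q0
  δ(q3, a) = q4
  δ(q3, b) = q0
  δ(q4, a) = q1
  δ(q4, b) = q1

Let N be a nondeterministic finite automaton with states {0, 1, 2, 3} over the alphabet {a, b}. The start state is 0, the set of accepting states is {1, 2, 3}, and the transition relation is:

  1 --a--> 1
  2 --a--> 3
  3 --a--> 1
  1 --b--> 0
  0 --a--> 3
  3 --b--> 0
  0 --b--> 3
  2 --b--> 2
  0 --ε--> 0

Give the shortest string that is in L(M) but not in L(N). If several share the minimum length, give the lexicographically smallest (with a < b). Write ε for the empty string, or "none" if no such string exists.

ab

The string ab is accepted by M but not by N.
No shorter string lies in the difference, and ab is the lexicographically first length-2 string in L(M) \ L(N).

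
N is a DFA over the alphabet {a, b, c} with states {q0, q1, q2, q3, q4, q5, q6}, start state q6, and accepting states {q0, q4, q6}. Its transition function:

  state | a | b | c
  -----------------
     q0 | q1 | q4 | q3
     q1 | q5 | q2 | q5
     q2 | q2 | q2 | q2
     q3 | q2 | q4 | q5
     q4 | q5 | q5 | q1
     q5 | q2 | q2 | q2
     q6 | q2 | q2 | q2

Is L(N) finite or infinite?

finite

The useful states (reachable from q6 and able to reach an accepting state) are {q6}.
Restricted to these states the transition graph has no cycle, so every accepting path has bounded length and L is finite.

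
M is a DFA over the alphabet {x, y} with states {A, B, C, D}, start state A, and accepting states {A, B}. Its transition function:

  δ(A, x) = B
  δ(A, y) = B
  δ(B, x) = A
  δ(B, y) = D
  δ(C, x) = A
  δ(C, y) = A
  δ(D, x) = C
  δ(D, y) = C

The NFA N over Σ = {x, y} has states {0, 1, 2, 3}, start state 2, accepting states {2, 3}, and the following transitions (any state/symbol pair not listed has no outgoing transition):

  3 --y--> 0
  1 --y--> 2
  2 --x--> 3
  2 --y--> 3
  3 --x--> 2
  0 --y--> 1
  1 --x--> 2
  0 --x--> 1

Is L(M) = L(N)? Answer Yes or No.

Exploring the product automaton M × N from the start pair (A, 2), following both machines on each input symbol, reaches 4 state pairs: (A, 2), (B, 3), (D, 0), (C, 1).
M accepts in {A, B} and N accepts in {2, 3}. In every reachable pair the two components are either both accepting — (A, 2), (B, 3) — or both non-accepting, so no string is accepted by exactly one of the machines: L(M) \ L(N) and L(N) \ L(M) are both empty.
Hence every string is accepted by M iff it is accepted by N, and the two languages coincide.

Yes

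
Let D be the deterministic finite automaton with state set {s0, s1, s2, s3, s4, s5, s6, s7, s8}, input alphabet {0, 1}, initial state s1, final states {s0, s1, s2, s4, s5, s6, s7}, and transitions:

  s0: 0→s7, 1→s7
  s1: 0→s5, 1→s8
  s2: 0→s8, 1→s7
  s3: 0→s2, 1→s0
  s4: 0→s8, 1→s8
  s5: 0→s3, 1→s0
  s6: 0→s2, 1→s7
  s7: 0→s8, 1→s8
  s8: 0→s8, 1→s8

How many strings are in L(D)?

10

The useful subgraph on states {s0, s1, s2, s3, s5, s7} is acyclic, so L(D) is finite; the longest accepting path visits 5 useful states, giving maximum string length 4.
Counting accepting paths from s1 by length: 1 of length 0, 1 of length 1, 1 of length 2, 4 of length 3, 3 of length 4. Total 10.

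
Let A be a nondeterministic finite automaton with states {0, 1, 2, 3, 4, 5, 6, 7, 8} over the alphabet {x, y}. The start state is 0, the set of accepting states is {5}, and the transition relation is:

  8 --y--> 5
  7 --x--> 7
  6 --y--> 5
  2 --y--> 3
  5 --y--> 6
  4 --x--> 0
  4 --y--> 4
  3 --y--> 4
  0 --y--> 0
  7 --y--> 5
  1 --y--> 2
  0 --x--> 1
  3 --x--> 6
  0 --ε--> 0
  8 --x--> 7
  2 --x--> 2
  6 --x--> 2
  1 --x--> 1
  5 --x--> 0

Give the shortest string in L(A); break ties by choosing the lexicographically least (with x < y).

A breadth-first search from 0 reaches an accepting state first via the path 0 → 1 → 2 → 3 → 6 → 5 on input xyyxy.
No string of length < 5 is accepted (BFS exhausts all shorter strings without reaching an accepting state), and xyyxy is the lexicographically least accepting string of length 5.

xyyxy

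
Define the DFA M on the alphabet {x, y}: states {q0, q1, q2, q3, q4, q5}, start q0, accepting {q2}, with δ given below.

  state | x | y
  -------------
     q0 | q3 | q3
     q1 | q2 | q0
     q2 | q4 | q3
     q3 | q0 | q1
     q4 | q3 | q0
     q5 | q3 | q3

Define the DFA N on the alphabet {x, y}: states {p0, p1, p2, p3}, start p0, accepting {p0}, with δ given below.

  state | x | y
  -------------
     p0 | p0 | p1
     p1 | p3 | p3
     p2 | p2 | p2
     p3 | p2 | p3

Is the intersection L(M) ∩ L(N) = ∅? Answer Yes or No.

Exploring the product automaton M × N from the start pair (q0, p0), following both machines on each input symbol, reaches 13 state pairs: (q0, p0), (q3, p0), (q3, p1), (q1, p1), (q0, p3), (q1, p3), (q2, p3), (q3, p2), (q3, p3), (q2, p2), (q4, p2), (q0, p2), (q1, p2).
M accepts in {q2} and N accepts in {p0}; no reachable pair has both components accepting, so no string drives both machines to acceptance simultaneously and L(M) ∩ L(N) = ∅.
So no string is accepted by both, and the intersection is empty.

Yes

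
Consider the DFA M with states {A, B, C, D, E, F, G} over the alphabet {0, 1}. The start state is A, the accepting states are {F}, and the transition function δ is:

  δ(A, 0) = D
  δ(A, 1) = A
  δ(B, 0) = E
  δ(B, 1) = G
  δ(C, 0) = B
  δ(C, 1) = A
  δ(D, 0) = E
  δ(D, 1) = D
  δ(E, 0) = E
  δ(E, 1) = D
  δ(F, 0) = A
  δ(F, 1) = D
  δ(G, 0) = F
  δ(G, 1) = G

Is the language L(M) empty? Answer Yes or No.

Yes

The states reachable from the start state are {A, D, E}.
None of the accepting states {F} is reachable, so no string is accepted and L(M) = ∅.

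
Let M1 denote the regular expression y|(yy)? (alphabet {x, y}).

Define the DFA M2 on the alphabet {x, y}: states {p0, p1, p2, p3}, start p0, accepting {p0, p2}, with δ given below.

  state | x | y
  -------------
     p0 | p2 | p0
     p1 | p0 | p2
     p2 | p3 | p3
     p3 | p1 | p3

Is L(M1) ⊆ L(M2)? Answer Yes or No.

Converting the expression M1 to a DFA (subset construction, then merging equivalent states) gives the minimal DFA with states {r0, r1, r2, r3}, start state r0, accepting states {r0, r2, r3} and transitions r0: x→r1, y→r2; r1: x→r1, y→r1; r2: x→r1, y→r3; r3: x→r1, y→r1.
Exploring the product automaton M1 × M2 from the start pair (r0, p0), following both machines on each input symbol, reaches 7 state pairs: (r0, p0), (r1, p2), (r2, p0), (r1, p3), (r3, p0), (r1, p1), (r1, p0).
M1 accepts in {r0, r2, r3} and M2 accepts in {p0, p2}. The reachable pairs whose M1-component is accepting are (r0, p0), (r2, p0), (r3, p0); in each of them the M2-component is accepting too, so the product for L(M1) \ L(M2) (M1-component accepting, M2-component rejecting) has no reachable accepting pair and the difference is empty.
Hence every string in L(M1) is also in L(M2).

Yes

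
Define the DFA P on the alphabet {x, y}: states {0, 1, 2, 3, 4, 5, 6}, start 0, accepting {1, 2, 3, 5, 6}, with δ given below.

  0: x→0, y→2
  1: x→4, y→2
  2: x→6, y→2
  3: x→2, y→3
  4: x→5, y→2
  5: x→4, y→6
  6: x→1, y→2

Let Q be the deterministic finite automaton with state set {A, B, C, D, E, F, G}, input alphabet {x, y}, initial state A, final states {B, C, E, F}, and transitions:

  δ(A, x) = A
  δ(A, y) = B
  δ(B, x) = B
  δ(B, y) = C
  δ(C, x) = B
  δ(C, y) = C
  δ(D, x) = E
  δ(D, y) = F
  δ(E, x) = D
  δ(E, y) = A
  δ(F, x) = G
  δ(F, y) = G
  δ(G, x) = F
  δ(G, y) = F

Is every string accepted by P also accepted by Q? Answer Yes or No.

Yes

Exploring the product automaton P × Q from the start pair (0, A), following both machines on each input symbol, reaches 8 state pairs: (0, A), (2, B), (6, B), (2, C), (1, B), (4, B), (5, B), (6, C).
P accepts in {1, 2, 3, 5, 6} and Q accepts in {B, C, E, F}. The reachable pairs whose P-component is accepting are (2, B), (6, B), (2, C), (1, B), (5, B), (6, C); in each of them the Q-component is accepting too, so the product for L(P) \ L(Q) (P-component accepting, Q-component rejecting) has no reachable accepting pair and the difference is empty.
Hence every string in L(P) is also in L(Q).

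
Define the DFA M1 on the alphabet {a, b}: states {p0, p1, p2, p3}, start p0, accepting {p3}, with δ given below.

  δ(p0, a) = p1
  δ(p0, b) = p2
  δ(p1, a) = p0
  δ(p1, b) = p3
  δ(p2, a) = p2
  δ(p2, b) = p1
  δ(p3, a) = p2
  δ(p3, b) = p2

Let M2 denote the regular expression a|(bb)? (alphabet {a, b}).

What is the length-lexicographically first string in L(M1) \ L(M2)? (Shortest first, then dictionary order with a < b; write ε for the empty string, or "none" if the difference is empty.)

ab

The string ab is accepted by M1 but not by M2.
No shorter string lies in the difference, and ab is the lexicographically first length-2 string in L(M1) \ L(M2).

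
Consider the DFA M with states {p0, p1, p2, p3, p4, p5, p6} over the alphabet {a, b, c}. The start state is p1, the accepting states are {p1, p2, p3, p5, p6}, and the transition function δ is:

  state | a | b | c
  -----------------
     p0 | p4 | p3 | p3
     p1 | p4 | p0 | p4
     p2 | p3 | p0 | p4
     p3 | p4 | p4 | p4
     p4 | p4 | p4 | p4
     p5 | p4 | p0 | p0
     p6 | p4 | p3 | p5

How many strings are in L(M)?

The useful subgraph on states {p0, p1, p3} is acyclic, so L(M) is finite; the longest accepting path visits 3 useful states, giving maximum string length 2.
Counting accepting paths from p1 by length: 1 of length 0, 2 of length 2. Total 3.

3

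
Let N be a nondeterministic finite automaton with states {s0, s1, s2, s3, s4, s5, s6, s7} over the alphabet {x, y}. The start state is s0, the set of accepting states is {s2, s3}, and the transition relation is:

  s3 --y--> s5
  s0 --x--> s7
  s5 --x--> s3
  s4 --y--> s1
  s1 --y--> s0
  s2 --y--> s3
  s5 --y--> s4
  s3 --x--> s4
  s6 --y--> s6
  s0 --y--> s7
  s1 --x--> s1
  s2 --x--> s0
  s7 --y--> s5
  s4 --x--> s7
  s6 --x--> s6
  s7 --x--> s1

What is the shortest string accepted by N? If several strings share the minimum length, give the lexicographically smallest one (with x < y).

A breadth-first search from s0 reaches an accepting state first via the path s0 → s7 → s5 → s3 on input xyx.
No string of length < 3 is accepted (BFS exhausts all shorter strings without reaching an accepting state), and xyx is the lexicographically least accepting string of length 3.

xyx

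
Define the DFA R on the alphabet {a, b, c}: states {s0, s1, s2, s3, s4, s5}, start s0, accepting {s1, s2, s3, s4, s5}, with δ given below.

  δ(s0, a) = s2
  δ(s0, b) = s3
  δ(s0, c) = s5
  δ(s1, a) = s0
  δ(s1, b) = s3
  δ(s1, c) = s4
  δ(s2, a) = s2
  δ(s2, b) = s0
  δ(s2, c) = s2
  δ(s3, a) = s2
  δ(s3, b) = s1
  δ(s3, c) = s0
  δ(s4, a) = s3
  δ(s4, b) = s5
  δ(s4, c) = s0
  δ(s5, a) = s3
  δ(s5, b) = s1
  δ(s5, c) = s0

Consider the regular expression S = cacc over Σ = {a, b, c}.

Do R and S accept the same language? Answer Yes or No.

No

The string a is accepted by R but rejected by S.
So L(R) ≠ L(S).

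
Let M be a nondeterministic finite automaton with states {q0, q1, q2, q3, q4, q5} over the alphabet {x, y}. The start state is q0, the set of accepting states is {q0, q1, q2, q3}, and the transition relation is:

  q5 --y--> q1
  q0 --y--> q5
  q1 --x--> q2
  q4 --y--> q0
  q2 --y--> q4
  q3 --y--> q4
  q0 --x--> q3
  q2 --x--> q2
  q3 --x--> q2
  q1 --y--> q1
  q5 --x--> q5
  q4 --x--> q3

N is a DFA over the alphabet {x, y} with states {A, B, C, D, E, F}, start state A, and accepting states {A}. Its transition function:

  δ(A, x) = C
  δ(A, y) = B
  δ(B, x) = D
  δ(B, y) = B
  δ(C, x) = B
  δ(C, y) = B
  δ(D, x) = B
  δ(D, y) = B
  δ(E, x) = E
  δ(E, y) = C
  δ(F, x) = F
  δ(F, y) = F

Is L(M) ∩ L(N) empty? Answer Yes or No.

The empty string ε is accepted by both M and N.
Hence L(M) ∩ L(N) ≠ ∅.

No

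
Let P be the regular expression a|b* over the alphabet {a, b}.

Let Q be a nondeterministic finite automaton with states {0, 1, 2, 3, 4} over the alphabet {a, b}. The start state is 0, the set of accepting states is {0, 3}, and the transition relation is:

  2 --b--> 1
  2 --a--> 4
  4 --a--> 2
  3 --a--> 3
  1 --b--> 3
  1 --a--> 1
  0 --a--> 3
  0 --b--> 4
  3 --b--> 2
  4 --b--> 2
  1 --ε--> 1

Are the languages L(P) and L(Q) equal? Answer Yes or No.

The string b is accepted by P but rejected by Q.
So L(P) ≠ L(Q).

No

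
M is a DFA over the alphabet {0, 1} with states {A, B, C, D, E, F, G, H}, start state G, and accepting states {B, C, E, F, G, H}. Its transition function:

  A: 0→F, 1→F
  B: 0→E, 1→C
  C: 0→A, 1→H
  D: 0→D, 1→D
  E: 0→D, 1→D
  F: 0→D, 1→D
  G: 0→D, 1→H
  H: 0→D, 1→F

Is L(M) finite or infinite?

The useful states (reachable from G and able to reach an accepting state) are {F, G, H}.
Restricted to these states the transition graph has no cycle, so every accepting path has bounded length and L is finite.

finite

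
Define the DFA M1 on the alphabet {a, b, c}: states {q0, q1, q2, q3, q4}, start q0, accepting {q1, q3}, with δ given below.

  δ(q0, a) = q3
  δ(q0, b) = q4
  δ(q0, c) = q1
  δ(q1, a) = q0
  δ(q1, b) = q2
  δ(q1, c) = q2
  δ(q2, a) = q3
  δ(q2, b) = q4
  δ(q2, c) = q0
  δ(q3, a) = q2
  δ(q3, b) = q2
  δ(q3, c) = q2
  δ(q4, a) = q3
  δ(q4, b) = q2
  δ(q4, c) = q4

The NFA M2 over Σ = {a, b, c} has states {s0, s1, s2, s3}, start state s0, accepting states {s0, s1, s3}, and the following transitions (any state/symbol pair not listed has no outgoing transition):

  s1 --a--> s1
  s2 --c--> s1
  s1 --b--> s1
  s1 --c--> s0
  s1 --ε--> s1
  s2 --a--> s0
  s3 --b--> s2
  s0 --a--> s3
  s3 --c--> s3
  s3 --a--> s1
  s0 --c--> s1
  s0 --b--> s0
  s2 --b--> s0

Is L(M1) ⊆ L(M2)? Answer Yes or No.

Exploring the product automaton M1 × M2 from the start pair (q0, s0), following both machines on each input symbol, reaches 16 state pairs: (q0, s0), (q3, s3), (q4, s0), (q1, s1), (q2, s1), (q2, s2), (q2, s3), (q2, s0), (q4, s1), (q0, s1), (q3, s1), (q3, s0), (q4, s2), (q0, s3), (q1, s0), (q1, s3).
M1 accepts in {q1, q3} and M2 accepts in {s0, s1, s3}. The reachable pairs whose M1-component is accepting are (q3, s3), (q1, s1), (q3, s1), (q3, s0), (q1, s0), (q1, s3); in each of them the M2-component is accepting too, so the product for L(M1) \ L(M2) (M1-component accepting, M2-component rejecting) has no reachable accepting pair and the difference is empty.
Hence every string in L(M1) is also in L(M2).

Yes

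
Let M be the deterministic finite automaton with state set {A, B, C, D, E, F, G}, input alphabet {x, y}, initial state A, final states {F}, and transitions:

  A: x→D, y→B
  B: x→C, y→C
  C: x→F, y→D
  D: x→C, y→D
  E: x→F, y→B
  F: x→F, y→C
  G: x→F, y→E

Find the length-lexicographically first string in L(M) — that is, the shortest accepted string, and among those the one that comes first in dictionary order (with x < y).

xxx

A breadth-first search from A reaches an accepting state first via the path A → D → C → F on input xxx.
No string of length < 3 is accepted (BFS exhausts all shorter strings without reaching an accepting state), and xxx is the lexicographically least accepting string of length 3.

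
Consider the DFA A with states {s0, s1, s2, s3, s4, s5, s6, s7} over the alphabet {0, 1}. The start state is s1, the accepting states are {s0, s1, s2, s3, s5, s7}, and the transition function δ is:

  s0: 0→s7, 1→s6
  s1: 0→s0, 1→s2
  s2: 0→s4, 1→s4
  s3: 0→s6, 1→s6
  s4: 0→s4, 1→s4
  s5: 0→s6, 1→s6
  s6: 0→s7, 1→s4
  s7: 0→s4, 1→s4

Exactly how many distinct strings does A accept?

5

The useful subgraph on states {s0, s1, s2, s6, s7} is acyclic, so L(A) is finite; the longest accepting path visits 4 useful states, giving maximum string length 3.
Counting accepting paths from s1 by length: 1 of length 0, 2 of length 1, 1 of length 2, 1 of length 3. Total 5.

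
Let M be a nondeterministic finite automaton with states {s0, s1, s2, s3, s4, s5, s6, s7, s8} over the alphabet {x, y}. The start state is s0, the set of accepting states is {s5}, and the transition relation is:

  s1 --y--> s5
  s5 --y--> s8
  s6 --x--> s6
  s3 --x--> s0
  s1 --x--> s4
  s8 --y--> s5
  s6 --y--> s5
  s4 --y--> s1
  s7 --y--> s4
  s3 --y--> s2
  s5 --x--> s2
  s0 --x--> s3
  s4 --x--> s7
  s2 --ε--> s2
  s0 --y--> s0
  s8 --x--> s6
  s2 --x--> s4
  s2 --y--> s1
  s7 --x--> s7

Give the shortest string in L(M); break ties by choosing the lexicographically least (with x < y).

xyyy

A breadth-first search from s0 reaches an accepting state first via the path s0 → s3 → s2 → s1 → s5 on input xyyy.
No string of length < 4 is accepted (BFS exhausts all shorter strings without reaching an accepting state), and xyyy is the lexicographically least accepting string of length 4.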